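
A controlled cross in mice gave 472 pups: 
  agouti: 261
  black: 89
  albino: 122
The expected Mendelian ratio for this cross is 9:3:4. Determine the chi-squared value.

The 9:3:4 ratio has 16 parts, so with N = 472 the expected counts are:
  agouti: 472 × 9/16 = 265.5
  black: 472 × 3/16 = 88.5
  albino: 472 × 4/16 = 118
χ² = Σ (O − E)² / E
  agouti: (261 − 265.5)² / 265.5 = 0.0763
  black: (89 − 88.5)² / 88.5 = 0.0028
  albino: (122 − 118)² / 118 = 0.1356
χ² = 0.0763 + 0.0028 + 0.1356 = 0.2147 ≈ 0.215

0.215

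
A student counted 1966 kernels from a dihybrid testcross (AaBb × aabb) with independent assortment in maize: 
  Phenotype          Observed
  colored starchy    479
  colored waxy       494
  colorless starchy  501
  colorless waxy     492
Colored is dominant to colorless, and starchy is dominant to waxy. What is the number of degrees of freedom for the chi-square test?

3

A dihybrid testcross with independent assortment gives a 1:1:1:1 ratio.
A goodness-of-fit test with 4 phenotype classes has df = 4 − 1 = 3.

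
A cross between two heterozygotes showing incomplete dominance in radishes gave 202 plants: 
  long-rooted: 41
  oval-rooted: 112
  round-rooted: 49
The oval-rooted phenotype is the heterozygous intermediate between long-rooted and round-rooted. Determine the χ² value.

With incomplete dominance, a heterozygote × heterozygote cross gives a 1:2:1 phenotypic ratio.
Under the 1:2:1 hypothesis (Σ ratio = 4, N = 202):
  long-rooted: 202 × 1/4 = 50.5
  oval-rooted: 202 × 2/4 = 101
  round-rooted: 202 × 1/4 = 50.5
χ² = Σ (O − E)² / E
  long-rooted: (41 − 50.5)² / 50.5 = 1.7871
  oval-rooted: (112 − 101)² / 101 = 1.1980
  round-rooted: (49 − 50.5)² / 50.5 = 0.0446
χ² = 1.7871 + 1.1980 + 0.0446 = 3.0297 ≈ 3.030

3.030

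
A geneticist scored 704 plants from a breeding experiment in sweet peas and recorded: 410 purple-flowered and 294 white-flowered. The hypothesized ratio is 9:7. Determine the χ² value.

Under the 9:7 hypothesis (Σ ratio = 16, N = 704):
  purple-flowered: 704 × 9/16 = 396
  white-flowered: 704 × 7/16 = 308
χ² = Σ (O − E)² / E
  purple-flowered: (410 − 396)² / 396 = 0.4949
  white-flowered: (294 − 308)² / 308 = 0.6364
χ² = 0.4949 + 0.6364 = 1.1313 ≈ 1.131

1.131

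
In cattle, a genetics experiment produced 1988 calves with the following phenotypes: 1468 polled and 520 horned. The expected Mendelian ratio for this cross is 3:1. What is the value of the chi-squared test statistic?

The 3:1 ratio has 4 parts, so with N = 1988 the expected counts are:
  polled: 1988 × 3/4 = 1491
  horned: 1988 × 1/4 = 497
χ² = Σ (O − E)² / E
  polled: (1468 − 1491)² / 1491 = 0.3548
  horned: (520 − 497)² / 497 = 1.0644
χ² = 0.3548 + 1.0644 = 1.4192 ≈ 1.419

1.419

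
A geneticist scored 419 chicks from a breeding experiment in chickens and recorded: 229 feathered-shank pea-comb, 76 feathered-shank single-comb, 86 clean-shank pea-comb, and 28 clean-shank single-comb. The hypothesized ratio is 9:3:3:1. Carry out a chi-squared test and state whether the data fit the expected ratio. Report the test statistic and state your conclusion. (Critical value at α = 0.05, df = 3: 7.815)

Total ratio parts = 16. Expected numbers out of 419:
  feathered-shank pea-comb: 419 × 9/16 = 235.6875
  feathered-shank single-comb: 419 × 3/16 = 78.5625
  clean-shank pea-comb: 419 × 3/16 = 78.5625
  clean-shank single-comb: 419 × 1/16 = 26.1875
χ² = Σ (O − E)² / E
  feathered-shank pea-comb: (229 − 235.6875)² / 235.6875 = 0.1898
  feathered-shank single-comb: (76 − 78.5625)² / 78.5625 = 0.0836
  clean-shank pea-comb: (86 − 78.5625)² / 78.5625 = 0.7041
  clean-shank single-comb: (28 − 26.1875)² / 26.1875 = 0.1254
χ² = 0.1898 + 0.0836 + 0.7041 + 0.1254 = 1.1029 ≈ 1.103
Degrees of freedom = 4 − 1 = 3; critical value at α = 0.05 is 7.815.
Since 1.103 < 7.815, we fail to reject the null hypothesis — the data are consistent with the 9:3:3:1 ratio.

1.103; consistent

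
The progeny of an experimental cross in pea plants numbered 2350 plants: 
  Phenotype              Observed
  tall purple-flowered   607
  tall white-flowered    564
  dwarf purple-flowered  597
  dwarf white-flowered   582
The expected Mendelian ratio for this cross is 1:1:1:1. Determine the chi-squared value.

1.792

Under the 1:1:1:1 hypothesis (Σ ratio = 4, N = 2350):
  tall purple-flowered: 2350 × 1/4 = 587.5
  tall white-flowered: 2350 × 1/4 = 587.5
  dwarf purple-flowered: 2350 × 1/4 = 587.5
  dwarf white-flowered: 2350 × 1/4 = 587.5
χ² = Σ (O − E)² / E
  tall purple-flowered: (607 − 587.5)² / 587.5 = 0.6472
  tall white-flowered: (564 − 587.5)² / 587.5 = 0.9400
  dwarf purple-flowered: (597 − 587.5)² / 587.5 = 0.1536
  dwarf white-flowered: (582 − 587.5)² / 587.5 = 0.0515
χ² = 0.6472 + 0.9400 + 0.1536 + 0.0515 = 1.7923 ≈ 1.792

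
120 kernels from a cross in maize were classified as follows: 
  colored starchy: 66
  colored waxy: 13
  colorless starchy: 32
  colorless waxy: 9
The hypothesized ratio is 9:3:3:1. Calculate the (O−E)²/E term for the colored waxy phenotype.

4.011

Under the 9:3:3:1 hypothesis (Σ ratio = 16, N = 120):
  colored starchy: 120 × 9/16 = 67.5
  colored waxy: 120 × 3/16 = 22.5
  colorless starchy: 120 × 3/16 = 22.5
  colorless waxy: 120 × 1/16 = 7.5
Contribution of colored waxy: (13 − 22.5)² / 22.5 = 4.0111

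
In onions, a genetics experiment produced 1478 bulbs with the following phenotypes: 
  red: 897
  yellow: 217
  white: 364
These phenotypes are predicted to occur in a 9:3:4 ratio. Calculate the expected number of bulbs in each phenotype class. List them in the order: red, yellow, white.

831.375, 277.125, 369.5

Total ratio parts = 16. Expected numbers out of 1478:
  red: 1478 × 9/16 = 831.375
  yellow: 1478 × 3/16 = 277.125
  white: 1478 × 4/16 = 369.5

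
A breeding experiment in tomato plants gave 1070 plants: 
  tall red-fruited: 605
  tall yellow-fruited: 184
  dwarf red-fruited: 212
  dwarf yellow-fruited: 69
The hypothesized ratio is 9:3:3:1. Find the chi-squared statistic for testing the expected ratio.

2.106

Expected counts for N = 1070 under a 9:3:3:1 ratio (total parts = 16):
  tall red-fruited: 1070 × 9/16 = 601.875
  tall yellow-fruited: 1070 × 3/16 = 200.625
  dwarf red-fruited: 1070 × 3/16 = 200.625
  dwarf yellow-fruited: 1070 × 1/16 = 66.875
χ² = Σ (O − E)² / E
  tall red-fruited: (605 − 601.875)² / 601.875 = 0.0162
  tall yellow-fruited: (184 − 200.625)² / 200.625 = 1.3776
  dwarf red-fruited: (212 − 200.625)² / 200.625 = 0.6449
  dwarf yellow-fruited: (69 − 66.875)² / 66.875 = 0.0675
χ² = 0.0162 + 1.3776 + 0.6449 + 0.0675 = 2.1062 ≈ 2.106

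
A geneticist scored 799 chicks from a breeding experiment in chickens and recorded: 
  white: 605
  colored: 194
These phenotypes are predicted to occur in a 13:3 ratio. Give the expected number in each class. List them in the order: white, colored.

649.1875, 149.8125

Under the 13:3 hypothesis (Σ ratio = 16, N = 799):
  white: 799 × 13/16 = 649.1875
  colored: 799 × 3/16 = 149.8125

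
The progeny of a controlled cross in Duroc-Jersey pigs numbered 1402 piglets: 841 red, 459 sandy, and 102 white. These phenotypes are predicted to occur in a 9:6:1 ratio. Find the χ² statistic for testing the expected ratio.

Expected counts for N = 1402 under a 9:6:1 ratio (total parts = 16):
  red: 1402 × 9/16 = 788.625
  sandy: 1402 × 6/16 = 525.75
  white: 1402 × 1/16 = 87.625
χ² = Σ (O − E)² / E
  red: (841 − 788.625)² / 788.625 = 3.4784
  sandy: (459 − 525.75)² / 525.75 = 8.4747
  white: (102 − 87.625)² / 87.625 = 2.3582
χ² = 3.4784 + 8.4747 + 2.3582 = 14.3113 ≈ 14.311

14.311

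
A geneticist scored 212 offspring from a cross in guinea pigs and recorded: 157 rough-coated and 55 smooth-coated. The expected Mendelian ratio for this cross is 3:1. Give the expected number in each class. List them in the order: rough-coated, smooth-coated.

The 3:1 ratio has 4 parts, so with N = 212 the expected counts are:
  rough-coated: 212 × 3/4 = 159
  smooth-coated: 212 × 1/4 = 53

159, 53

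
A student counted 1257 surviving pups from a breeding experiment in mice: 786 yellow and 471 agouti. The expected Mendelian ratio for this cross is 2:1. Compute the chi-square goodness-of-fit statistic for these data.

Under the 2:1 hypothesis (Σ ratio = 3, N = 1257):
  yellow: 1257 × 2/3 = 838
  agouti: 1257 × 1/3 = 419
χ² = Σ (O − E)² / E
  yellow: (786 − 838)² / 838 = 3.2267
  agouti: (471 − 419)² / 419 = 6.4535
χ² = 3.2267 + 6.4535 = 9.6802 ≈ 9.680

9.680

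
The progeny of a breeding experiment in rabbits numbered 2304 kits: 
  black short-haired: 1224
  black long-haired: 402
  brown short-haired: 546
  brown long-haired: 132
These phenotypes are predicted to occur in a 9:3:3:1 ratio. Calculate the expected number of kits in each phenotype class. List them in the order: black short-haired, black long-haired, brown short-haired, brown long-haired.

Total ratio parts = 16. Expected numbers out of 2304:
  black short-haired: 2304 × 9/16 = 1296
  black long-haired: 2304 × 3/16 = 432
  brown short-haired: 2304 × 3/16 = 432
  brown long-haired: 2304 × 1/16 = 144

1296, 432, 432, 144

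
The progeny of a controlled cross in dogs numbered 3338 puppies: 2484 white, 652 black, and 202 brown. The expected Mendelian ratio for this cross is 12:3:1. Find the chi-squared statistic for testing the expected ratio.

1.453

Total ratio parts = 16. Expected numbers out of 3338:
  white: 3338 × 12/16 = 2503.5
  black: 3338 × 3/16 = 625.875
  brown: 3338 × 1/16 = 208.625
χ² = Σ (O − E)² / E
  white: (2484 − 2503.5)² / 2503.5 = 0.1519
  black: (652 − 625.875)² / 625.875 = 1.0905
  brown: (202 − 208.625)² / 208.625 = 0.2104
χ² = 0.1519 + 1.0905 + 0.2104 = 1.4528 ≈ 1.453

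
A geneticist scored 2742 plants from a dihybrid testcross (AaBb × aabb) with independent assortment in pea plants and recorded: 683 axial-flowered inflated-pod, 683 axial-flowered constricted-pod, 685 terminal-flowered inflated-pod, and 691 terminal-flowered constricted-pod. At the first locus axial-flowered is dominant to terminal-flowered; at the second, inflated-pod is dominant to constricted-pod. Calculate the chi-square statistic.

A dihybrid testcross with independent assortment gives a 1:1:1:1 ratio.
Expected counts for N = 2742 under a 1:1:1:1 ratio (total parts = 4):
  axial-flowered inflated-pod: 2742 × 1/4 = 685.5
  axial-flowered constricted-pod: 2742 × 1/4 = 685.5
  terminal-flowered inflated-pod: 2742 × 1/4 = 685.5
  terminal-flowered constricted-pod: 2742 × 1/4 = 685.5
χ² = Σ (O − E)² / E
  axial-flowered inflated-pod: (683 − 685.5)² / 685.5 = 0.0091
  axial-flowered constricted-pod: (683 − 685.5)² / 685.5 = 0.0091
  terminal-flowered inflated-pod: (685 − 685.5)² / 685.5 = 0.0004
  terminal-flowered constricted-pod: (691 − 685.5)² / 685.5 = 0.0441
χ² = 0.0091 + 0.0091 + 0.0004 + 0.0441 = 0.0627 ≈ 0.063

0.063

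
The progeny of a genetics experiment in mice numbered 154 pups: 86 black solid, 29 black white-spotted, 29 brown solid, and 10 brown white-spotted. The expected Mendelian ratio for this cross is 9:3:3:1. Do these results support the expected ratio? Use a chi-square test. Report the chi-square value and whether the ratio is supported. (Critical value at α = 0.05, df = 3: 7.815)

0.020; consistent

Expected counts for N = 154 under a 9:3:3:1 ratio (total parts = 16):
  black solid: 154 × 9/16 = 86.625
  black white-spotted: 154 × 3/16 = 28.875
  brown solid: 154 × 3/16 = 28.875
  brown white-spotted: 154 × 1/16 = 9.625
χ² = Σ (O − E)² / E
  black solid: (86 − 86.625)² / 86.625 = 0.0045
  black white-spotted: (29 − 28.875)² / 28.875 = 0.0005
  brown solid: (29 − 28.875)² / 28.875 = 0.0005
  brown white-spotted: (10 − 9.625)² / 9.625 = 0.0146
χ² = 0.0045 + 0.0005 + 0.0005 + 0.0146 = 0.0201 ≈ 0.020
Degrees of freedom = 4 − 1 = 3; critical value at α = 0.05 is 7.815.
Since 0.020 < 7.815, we fail to reject the null hypothesis — the data are consistent with the 9:3:3:1 ratio.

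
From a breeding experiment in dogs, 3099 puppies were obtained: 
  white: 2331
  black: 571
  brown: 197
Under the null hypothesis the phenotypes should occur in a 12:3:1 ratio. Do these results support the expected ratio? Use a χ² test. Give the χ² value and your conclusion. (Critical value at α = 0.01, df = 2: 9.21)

0.251; consistent

Total ratio parts = 16. Expected numbers out of 3099:
  white: 3099 × 12/16 = 2324.25
  black: 3099 × 3/16 = 581.0625
  brown: 3099 × 1/16 = 193.6875
χ² = Σ (O − E)² / E
  white: (2331 − 2324.25)² / 2324.25 = 0.0196
  black: (571 − 581.0625)² / 581.0625 = 0.1743
  brown: (197 − 193.6875)² / 193.6875 = 0.0567
χ² = 0.0196 + 0.1743 + 0.0567 = 0.2506 ≈ 0.251
Degrees of freedom = 3 − 1 = 2; critical value at α = 0.01 is 9.21.
Since 0.251 < 9.21, we fail to reject the null hypothesis — the data are consistent with the 12:3:1 ratio.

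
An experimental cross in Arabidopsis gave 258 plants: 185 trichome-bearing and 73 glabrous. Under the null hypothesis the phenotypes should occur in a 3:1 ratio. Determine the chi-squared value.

Total ratio parts = 4. Expected numbers out of 258:
  trichome-bearing: 258 × 3/4 = 193.5
  glabrous: 258 × 1/4 = 64.5
χ² = Σ (O − E)² / E
  trichome-bearing: (185 − 193.5)² / 193.5 = 0.3734
  glabrous: (73 − 64.5)² / 64.5 = 1.1202
χ² = 0.3734 + 1.1202 = 1.4936 ≈ 1.494

1.494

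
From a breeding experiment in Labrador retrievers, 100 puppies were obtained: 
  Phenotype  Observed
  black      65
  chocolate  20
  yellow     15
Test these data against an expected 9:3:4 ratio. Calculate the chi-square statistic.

Total ratio parts = 16. Expected numbers out of 100:
  black: 100 × 9/16 = 56.25
  chocolate: 100 × 3/16 = 18.75
  yellow: 100 × 4/16 = 25
χ² = Σ (O − E)² / E
  black: (65 − 56.25)² / 56.25 = 1.3611
  chocolate: (20 − 18.75)² / 18.75 = 0.0833
  yellow: (15 − 25)² / 25 = 4.0000
χ² = 1.3611 + 0.0833 + 4.0000 = 5.4444 ≈ 5.444

5.444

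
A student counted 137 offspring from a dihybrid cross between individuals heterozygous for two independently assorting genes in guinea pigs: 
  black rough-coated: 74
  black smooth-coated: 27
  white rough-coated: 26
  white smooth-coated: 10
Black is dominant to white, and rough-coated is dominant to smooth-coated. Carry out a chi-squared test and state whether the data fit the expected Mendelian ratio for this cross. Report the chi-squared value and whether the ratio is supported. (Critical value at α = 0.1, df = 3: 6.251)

A dihybrid F₂ with independent assortment and complete dominance at both loci gives a 9:3:3:1 phenotypic ratio.
Expected counts for N = 137 under a 9:3:3:1 ratio (total parts = 16):
  black rough-coated: 137 × 9/16 = 77.0625
  black smooth-coated: 137 × 3/16 = 25.6875
  white rough-coated: 137 × 3/16 = 25.6875
  white smooth-coated: 137 × 1/16 = 8.5625
χ² = Σ (O − E)² / E
  black rough-coated: (74 − 77.0625)² / 77.0625 = 0.1217
  black smooth-coated: (27 − 25.6875)² / 25.6875 = 0.0671
  white rough-coated: (26 − 25.6875)² / 25.6875 = 0.0038
  white smooth-coated: (10 − 8.5625)² / 8.5625 = 0.2413
χ² = 0.1217 + 0.0671 + 0.0038 + 0.2413 = 0.4339 ≈ 0.434
Degrees of freedom = 4 − 1 = 3; critical value at α = 0.1 is 6.251.
Since 0.434 < 6.251, we fail to reject the null hypothesis — the data are consistent with the 9:3:3:1 ratio.

0.434; consistent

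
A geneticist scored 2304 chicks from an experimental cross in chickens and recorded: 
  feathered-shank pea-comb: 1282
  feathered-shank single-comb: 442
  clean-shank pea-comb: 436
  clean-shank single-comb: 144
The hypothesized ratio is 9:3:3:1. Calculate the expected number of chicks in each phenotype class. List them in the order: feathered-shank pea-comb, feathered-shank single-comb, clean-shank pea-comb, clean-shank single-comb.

1296, 432, 432, 144

The 9:3:3:1 ratio has 16 parts, so with N = 2304 the expected counts are:
  feathered-shank pea-comb: 2304 × 9/16 = 1296
  feathered-shank single-comb: 2304 × 3/16 = 432
  clean-shank pea-comb: 2304 × 3/16 = 432
  clean-shank single-comb: 2304 × 1/16 = 144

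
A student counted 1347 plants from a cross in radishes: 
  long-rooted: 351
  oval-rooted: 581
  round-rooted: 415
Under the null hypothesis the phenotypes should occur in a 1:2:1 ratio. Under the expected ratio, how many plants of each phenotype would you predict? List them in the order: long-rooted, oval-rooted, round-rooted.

336.75, 673.5, 336.75

Total ratio parts = 4. Expected numbers out of 1347:
  long-rooted: 1347 × 1/4 = 336.75
  oval-rooted: 1347 × 2/4 = 673.5
  round-rooted: 1347 × 1/4 = 336.75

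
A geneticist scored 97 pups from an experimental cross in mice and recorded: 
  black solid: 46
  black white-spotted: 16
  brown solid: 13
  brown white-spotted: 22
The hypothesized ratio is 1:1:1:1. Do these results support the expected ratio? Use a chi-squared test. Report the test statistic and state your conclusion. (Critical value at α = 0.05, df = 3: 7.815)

Total ratio parts = 4. Expected numbers out of 97:
  black solid: 97 × 1/4 = 24.25
  black white-spotted: 97 × 1/4 = 24.25
  brown solid: 97 × 1/4 = 24.25
  brown white-spotted: 97 × 1/4 = 24.25
χ² = Σ (O − E)² / E
  black solid: (46 − 24.25)² / 24.25 = 19.5077
  black white-spotted: (16 − 24.25)² / 24.25 = 2.8067
  brown solid: (13 − 24.25)² / 24.25 = 5.2191
  brown white-spotted: (22 − 24.25)² / 24.25 = 0.2088
χ² = 19.5077 + 2.8067 + 5.2191 + 0.2088 = 27.7423 ≈ 27.742
Degrees of freedom = 4 − 1 = 3; critical value at α = 0.05 is 7.815.
Since 27.742 > 7.815, we reject the null hypothesis — the data do not fit the 1:1:1:1 ratio.

27.742; not consistent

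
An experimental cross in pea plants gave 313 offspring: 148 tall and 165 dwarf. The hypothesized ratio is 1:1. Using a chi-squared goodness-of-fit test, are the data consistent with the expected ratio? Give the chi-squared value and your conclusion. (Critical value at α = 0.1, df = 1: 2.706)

Total ratio parts = 2. Expected numbers out of 313:
  tall: 313 × 1/2 = 156.5
  dwarf: 313 × 1/2 = 156.5
χ² = Σ (O − E)² / E
  tall: (148 − 156.5)² / 156.5 = 0.4617
  dwarf: (165 − 156.5)² / 156.5 = 0.4617
χ² = 0.4617 + 0.4617 = 0.9234 ≈ 0.923
Degrees of freedom = 2 − 1 = 1; critical value at α = 0.1 is 2.706.
Since 0.923 < 2.706, we fail to reject the null hypothesis — the data are consistent with the 1:1 ratio.

0.923; consistent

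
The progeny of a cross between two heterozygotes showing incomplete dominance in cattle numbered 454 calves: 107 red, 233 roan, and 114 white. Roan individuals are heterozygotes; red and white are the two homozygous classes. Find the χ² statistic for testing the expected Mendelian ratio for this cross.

With incomplete dominance, a heterozygote × heterozygote cross gives a 1:2:1 phenotypic ratio.
Expected counts for N = 454 under a 1:2:1 ratio (total parts = 4):
  red: 454 × 1/4 = 113.5
  roan: 454 × 2/4 = 227
  white: 454 × 1/4 = 113.5
χ² = Σ (O − E)² / E
  red: (107 − 113.5)² / 113.5 = 0.3722
  roan: (233 − 227)² / 227 = 0.1586
  white: (114 − 113.5)² / 113.5 = 0.0022
χ² = 0.3722 + 0.1586 + 0.0022 = 0.533

0.533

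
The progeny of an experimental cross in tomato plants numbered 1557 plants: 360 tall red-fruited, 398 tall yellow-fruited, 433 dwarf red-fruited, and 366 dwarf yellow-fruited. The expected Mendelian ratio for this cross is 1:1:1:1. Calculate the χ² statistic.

Total ratio parts = 4. Expected numbers out of 1557:
  tall red-fruited: 1557 × 1/4 = 389.25
  tall yellow-fruited: 1557 × 1/4 = 389.25
  dwarf red-fruited: 1557 × 1/4 = 389.25
  dwarf yellow-fruited: 1557 × 1/4 = 389.25
χ² = Σ (O − E)² / E
  tall red-fruited: (360 − 389.25)² / 389.25 = 2.1980
  tall yellow-fruited: (398 − 389.25)² / 389.25 = 0.1967
  dwarf red-fruited: (433 − 389.25)² / 389.25 = 4.9173
  dwarf yellow-fruited: (366 − 389.25)² / 389.25 = 1.3887
χ² = 2.1980 + 0.1967 + 4.9173 + 1.3887 = 8.7007 ≈ 8.701

8.701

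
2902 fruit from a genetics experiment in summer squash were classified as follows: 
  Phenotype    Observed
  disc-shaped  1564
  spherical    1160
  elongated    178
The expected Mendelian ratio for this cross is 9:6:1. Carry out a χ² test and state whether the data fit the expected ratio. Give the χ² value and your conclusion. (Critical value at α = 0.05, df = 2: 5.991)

7.657; not consistent

Total ratio parts = 16. Expected numbers out of 2902:
  disc-shaped: 2902 × 9/16 = 1632.375
  spherical: 2902 × 6/16 = 1088.25
  elongated: 2902 × 1/16 = 181.375
χ² = Σ (O − E)² / E
  disc-shaped: (1564 − 1632.375)² / 1632.375 = 2.8640
  spherical: (1160 − 1088.25)² / 1088.25 = 4.7306
  elongated: (178 − 181.375)² / 181.375 = 0.0628
χ² = 2.8640 + 4.7306 + 0.0628 = 7.6574 ≈ 7.657
Degrees of freedom = 3 − 1 = 2; critical value at α = 0.05 is 5.991.
Since 7.657 > 5.991, we reject the null hypothesis — the data do not fit the 9:6:1 ratio.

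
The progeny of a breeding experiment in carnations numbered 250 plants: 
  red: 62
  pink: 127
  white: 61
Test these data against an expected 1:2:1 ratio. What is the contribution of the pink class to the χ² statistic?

0.032

Total ratio parts = 4. Expected numbers out of 250:
  red: 250 × 1/4 = 62.5
  pink: 250 × 2/4 = 125
  white: 250 × 1/4 = 62.5
Contribution of pink: (127 − 125)² / 125 = 0.0320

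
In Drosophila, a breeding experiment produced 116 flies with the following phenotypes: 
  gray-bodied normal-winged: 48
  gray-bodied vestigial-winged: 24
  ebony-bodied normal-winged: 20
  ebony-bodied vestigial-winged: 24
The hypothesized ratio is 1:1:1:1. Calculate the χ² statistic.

16.966

Total ratio parts = 4. Expected numbers out of 116:
  gray-bodied normal-winged: 116 × 1/4 = 29
  gray-bodied vestigial-winged: 116 × 1/4 = 29
  ebony-bodied normal-winged: 116 × 1/4 = 29
  ebony-bodied vestigial-winged: 116 × 1/4 = 29
χ² = Σ (O − E)² / E
  gray-bodied normal-winged: (48 − 29)² / 29 = 12.4483
  gray-bodied vestigial-winged: (24 − 29)² / 29 = 0.8621
  ebony-bodied normal-winged: (20 − 29)² / 29 = 2.7931
  ebony-bodied vestigial-winged: (24 − 29)² / 29 = 0.8621
χ² = 12.4483 + 0.8621 + 2.7931 + 0.8621 = 16.9656 ≈ 16.966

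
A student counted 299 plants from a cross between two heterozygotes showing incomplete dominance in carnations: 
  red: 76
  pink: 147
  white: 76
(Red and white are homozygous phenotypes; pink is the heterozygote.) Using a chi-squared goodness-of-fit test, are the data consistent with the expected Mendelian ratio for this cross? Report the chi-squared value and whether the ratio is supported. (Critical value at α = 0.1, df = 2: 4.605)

0.084; consistent

With incomplete dominance, a heterozygote × heterozygote cross gives a 1:2:1 phenotypic ratio.
Expected counts for N = 299 under a 1:2:1 ratio (total parts = 4):
  red: 299 × 1/4 = 74.75
  pink: 299 × 2/4 = 149.5
  white: 299 × 1/4 = 74.75
χ² = Σ (O − E)² / E
  red: (76 − 74.75)² / 74.75 = 0.0209
  pink: (147 − 149.5)² / 149.5 = 0.0418
  white: (76 − 74.75)² / 74.75 = 0.0209
χ² = 0.0209 + 0.0418 + 0.0209 = 0.0836 ≈ 0.084
Degrees of freedom = 3 − 1 = 2; critical value at α = 0.1 is 4.605.
Since 0.084 < 4.605, we fail to reject the null hypothesis — the data are consistent with the 1:2:1 ratio.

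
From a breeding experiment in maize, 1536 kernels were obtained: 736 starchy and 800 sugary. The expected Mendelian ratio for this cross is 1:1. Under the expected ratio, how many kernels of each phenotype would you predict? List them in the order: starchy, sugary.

The 1:1 ratio has 2 parts, so with N = 1536 the expected counts are:
  starchy: 1536 × 1/2 = 768
  sugary: 1536 × 1/2 = 768

768, 768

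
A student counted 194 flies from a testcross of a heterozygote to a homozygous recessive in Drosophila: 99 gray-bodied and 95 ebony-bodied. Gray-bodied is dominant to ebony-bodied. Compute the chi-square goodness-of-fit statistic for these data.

0.082

A testcross of a heterozygote (Aa × aa) gives a 1:1 phenotypic ratio.
Under the 1:1 hypothesis (Σ ratio = 2, N = 194):
  gray-bodied: 194 × 1/2 = 97
  ebony-bodied: 194 × 1/2 = 97
χ² = Σ (O − E)² / E
  gray-bodied: (99 − 97)² / 97 = 0.0412
  ebony-bodied: (95 − 97)² / 97 = 0.0412
χ² = 0.0412 + 0.0412 = 0.0824 ≈ 0.082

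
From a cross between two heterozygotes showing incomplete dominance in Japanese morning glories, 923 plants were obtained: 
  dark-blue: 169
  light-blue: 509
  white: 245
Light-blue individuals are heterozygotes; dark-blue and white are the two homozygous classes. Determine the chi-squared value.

22.294

With incomplete dominance, a heterozygote × heterozygote cross gives a 1:2:1 phenotypic ratio.
Total ratio parts = 4. Expected numbers out of 923:
  dark-blue: 923 × 1/4 = 230.75
  light-blue: 923 × 2/4 = 461.5
  white: 923 × 1/4 = 230.75
χ² = Σ (O − E)² / E
  dark-blue: (169 − 230.75)² / 230.75 = 16.5246
  light-blue: (509 − 461.5)² / 461.5 = 4.8889
  white: (245 − 230.75)² / 230.75 = 0.8800
χ² = 16.5246 + 4.8889 + 0.8800 = 22.2935 ≈ 22.294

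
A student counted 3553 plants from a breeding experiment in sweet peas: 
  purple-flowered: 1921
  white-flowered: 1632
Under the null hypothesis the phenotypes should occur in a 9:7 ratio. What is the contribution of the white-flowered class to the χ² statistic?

Total ratio parts = 16. Expected numbers out of 3553:
  purple-flowered: 3553 × 9/16 = 1998.5625
  white-flowered: 3553 × 7/16 = 1554.4375
Contribution of white-flowered: (1632 − 1554.4375)² / 1554.4375 = 3.8702

3.870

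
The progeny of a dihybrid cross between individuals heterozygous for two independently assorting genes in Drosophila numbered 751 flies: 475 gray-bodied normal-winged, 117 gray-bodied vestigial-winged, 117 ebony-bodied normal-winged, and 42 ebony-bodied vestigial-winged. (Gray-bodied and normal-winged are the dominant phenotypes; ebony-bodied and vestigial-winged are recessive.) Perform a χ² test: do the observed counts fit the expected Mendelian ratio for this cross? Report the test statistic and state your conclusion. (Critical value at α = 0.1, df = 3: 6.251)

A dihybrid F₂ with independent assortment and complete dominance at both loci gives a 9:3:3:1 phenotypic ratio.
Total ratio parts = 16. Expected numbers out of 751:
  gray-bodied normal-winged: 751 × 9/16 = 422.4375
  gray-bodied vestigial-winged: 751 × 3/16 = 140.8125
  ebony-bodied normal-winged: 751 × 3/16 = 140.8125
  ebony-bodied vestigial-winged: 751 × 1/16 = 46.9375
χ² = Σ (O − E)² / E
  gray-bodied normal-winged: (475 − 422.4375)² / 422.4375 = 6.5402
  gray-bodied vestigial-winged: (117 − 140.8125)² / 140.8125 = 4.0269
  ebony-bodied normal-winged: (117 − 140.8125)² / 140.8125 = 4.0269
  ebony-bodied vestigial-winged: (42 − 46.9375)² / 46.9375 = 0.5194
χ² = 6.5402 + 4.0269 + 4.0269 + 0.5194 = 15.1134 ≈ 15.113
Degrees of freedom = 4 − 1 = 3; critical value at α = 0.1 is 6.251.
Since 15.113 > 6.251, we reject the null hypothesis — the data do not fit the 9:3:3:1 ratio.

15.113; not consistent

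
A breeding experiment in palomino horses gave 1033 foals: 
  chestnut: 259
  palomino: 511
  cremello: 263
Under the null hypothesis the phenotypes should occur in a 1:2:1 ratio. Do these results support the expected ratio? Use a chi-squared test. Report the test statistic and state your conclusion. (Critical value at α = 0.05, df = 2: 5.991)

0.148; consistent

Expected counts for N = 1033 under a 1:2:1 ratio (total parts = 4):
  chestnut: 1033 × 1/4 = 258.25
  palomino: 1033 × 2/4 = 516.5
  cremello: 1033 × 1/4 = 258.25
χ² = Σ (O − E)² / E
  chestnut: (259 − 258.25)² / 258.25 = 0.0022
  palomino: (511 − 516.5)² / 516.5 = 0.0586
  cremello: (263 − 258.25)² / 258.25 = 0.0874
χ² = 0.0022 + 0.0586 + 0.0874 = 0.1482 ≈ 0.148
Degrees of freedom = 3 − 1 = 2; critical value at α = 0.05 is 5.991.
Since 0.148 < 5.991, we fail to reject the null hypothesis — the data are consistent with the 1:2:1 ratio.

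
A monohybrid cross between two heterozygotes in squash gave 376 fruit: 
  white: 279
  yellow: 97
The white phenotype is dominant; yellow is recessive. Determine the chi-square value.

0.128

For a monohybrid cross between heterozygotes with complete dominance, the expected phenotypic ratio is 3:1.
Under the 3:1 hypothesis (Σ ratio = 4, N = 376):
  white: 376 × 3/4 = 282
  yellow: 376 × 1/4 = 94
χ² = Σ (O − E)² / E
  white: (279 − 282)² / 282 = 0.0319
  yellow: (97 − 94)² / 94 = 0.0957
χ² = 0.0319 + 0.0957 = 0.1276 ≈ 0.128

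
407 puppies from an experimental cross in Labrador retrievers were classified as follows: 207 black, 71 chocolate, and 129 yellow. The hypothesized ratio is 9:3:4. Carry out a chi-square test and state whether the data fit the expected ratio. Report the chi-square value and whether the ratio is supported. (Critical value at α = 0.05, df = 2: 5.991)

9.770; not consistent

The 9:3:4 ratio has 16 parts, so with N = 407 the expected counts are:
  black: 407 × 9/16 = 228.9375
  chocolate: 407 × 3/16 = 76.3125
  yellow: 407 × 4/16 = 101.75
χ² = Σ (O − E)² / E
  black: (207 − 228.9375)² / 228.9375 = 2.1021
  chocolate: (71 − 76.3125)² / 76.3125 = 0.3698
  yellow: (129 − 101.75)² / 101.75 = 7.2979
χ² = 2.1021 + 0.3698 + 7.2979 = 9.7698 ≈ 9.770
Degrees of freedom = 3 − 1 = 2; critical value at α = 0.05 is 5.991.
Since 9.770 > 5.991, we reject the null hypothesis — the data do not fit the 9:3:4 ratio.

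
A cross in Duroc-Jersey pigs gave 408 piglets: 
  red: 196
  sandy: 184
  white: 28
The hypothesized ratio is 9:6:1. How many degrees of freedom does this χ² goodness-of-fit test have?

A goodness-of-fit test with 3 phenotype classes has df = 3 − 1 = 2.

2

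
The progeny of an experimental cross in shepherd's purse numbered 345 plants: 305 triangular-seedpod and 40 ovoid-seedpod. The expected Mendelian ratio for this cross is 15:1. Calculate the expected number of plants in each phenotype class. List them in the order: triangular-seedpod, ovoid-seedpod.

323.4375, 21.5625

The 15:1 ratio has 16 parts, so with N = 345 the expected counts are:
  triangular-seedpod: 345 × 15/16 = 323.4375
  ovoid-seedpod: 345 × 1/16 = 21.5625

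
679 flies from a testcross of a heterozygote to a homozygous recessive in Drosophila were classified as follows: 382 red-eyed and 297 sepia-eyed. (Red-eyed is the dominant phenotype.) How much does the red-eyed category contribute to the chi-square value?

A testcross of a heterozygote (Aa × aa) gives a 1:1 phenotypic ratio.
Expected counts for N = 679 under a 1:1 ratio (total parts = 2):
  red-eyed: 679 × 1/2 = 339.5
  sepia-eyed: 679 × 1/2 = 339.5
Contribution of red-eyed: (382 − 339.5)² / 339.5 = 5.3203

5.320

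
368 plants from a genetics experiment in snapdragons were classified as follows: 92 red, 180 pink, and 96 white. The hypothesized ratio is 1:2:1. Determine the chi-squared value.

Under the 1:2:1 hypothesis (Σ ratio = 4, N = 368):
  red: 368 × 1/4 = 92
  pink: 368 × 2/4 = 184
  white: 368 × 1/4 = 92
χ² = Σ (O − E)² / E
  red: (92 − 92)² / 92 = 0.0000
  pink: (180 − 184)² / 184 = 0.0870
  white: (96 − 92)² / 92 = 0.1739
χ² = 0.0000 + 0.0870 + 0.1739 = 0.2609 ≈ 0.261

0.261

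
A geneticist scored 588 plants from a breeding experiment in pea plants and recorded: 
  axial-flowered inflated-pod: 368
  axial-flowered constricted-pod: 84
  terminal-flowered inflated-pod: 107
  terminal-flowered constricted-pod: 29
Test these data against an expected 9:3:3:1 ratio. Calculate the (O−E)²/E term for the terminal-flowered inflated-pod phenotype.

0.096

Under the 9:3:3:1 hypothesis (Σ ratio = 16, N = 588):
  axial-flowered inflated-pod: 588 × 9/16 = 330.75
  axial-flowered constricted-pod: 588 × 3/16 = 110.25
  terminal-flowered inflated-pod: 588 × 3/16 = 110.25
  terminal-flowered constricted-pod: 588 × 1/16 = 36.75
Contribution of terminal-flowered inflated-pod: (107 − 110.25)² / 110.25 = 0.0958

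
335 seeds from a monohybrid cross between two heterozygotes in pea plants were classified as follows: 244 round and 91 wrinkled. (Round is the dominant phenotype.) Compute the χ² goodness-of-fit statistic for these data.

0.837

For a monohybrid cross between heterozygotes with complete dominance, the expected phenotypic ratio is 3:1.
The 3:1 ratio has 4 parts, so with N = 335 the expected counts are:
  round: 335 × 3/4 = 251.25
  wrinkled: 335 × 1/4 = 83.75
χ² = Σ (O − E)² / E
  round: (244 − 251.25)² / 251.25 = 0.2092
  wrinkled: (91 − 83.75)² / 83.75 = 0.6276
χ² = 0.2092 + 0.6276 = 0.8368 ≈ 0.837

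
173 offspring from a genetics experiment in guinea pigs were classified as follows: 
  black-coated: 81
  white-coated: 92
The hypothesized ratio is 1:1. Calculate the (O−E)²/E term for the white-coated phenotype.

0.350

Expected counts for N = 173 under a 1:1 ratio (total parts = 2):
  black-coated: 173 × 1/2 = 86.5
  white-coated: 173 × 1/2 = 86.5
Contribution of white-coated: (92 − 86.5)² / 86.5 = 0.3497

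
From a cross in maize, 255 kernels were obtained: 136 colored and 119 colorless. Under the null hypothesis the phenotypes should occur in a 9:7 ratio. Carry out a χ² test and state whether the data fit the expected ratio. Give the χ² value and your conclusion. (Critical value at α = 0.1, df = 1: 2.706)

0.881; consistent

Expected counts for N = 255 under a 9:7 ratio (total parts = 16):
  colored: 255 × 9/16 = 143.4375
  colorless: 255 × 7/16 = 111.5625
χ² = Σ (O − E)² / E
  colored: (136 − 143.4375)² / 143.4375 = 0.3856
  colorless: (119 − 111.5625)² / 111.5625 = 0.4958
χ² = 0.3856 + 0.4958 = 0.8814 ≈ 0.881
Degrees of freedom = 2 − 1 = 1; critical value at α = 0.1 is 2.706.
Since 0.881 < 2.706, we fail to reject the null hypothesis — the data are consistent with the 9:7 ratio.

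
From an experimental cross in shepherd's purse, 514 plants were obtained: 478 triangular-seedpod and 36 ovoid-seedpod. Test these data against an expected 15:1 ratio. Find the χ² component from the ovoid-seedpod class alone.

0.467

Total ratio parts = 16. Expected numbers out of 514:
  triangular-seedpod: 514 × 15/16 = 481.875
  ovoid-seedpod: 514 × 1/16 = 32.125
Contribution of ovoid-seedpod: (36 − 32.125)² / 32.125 = 0.4674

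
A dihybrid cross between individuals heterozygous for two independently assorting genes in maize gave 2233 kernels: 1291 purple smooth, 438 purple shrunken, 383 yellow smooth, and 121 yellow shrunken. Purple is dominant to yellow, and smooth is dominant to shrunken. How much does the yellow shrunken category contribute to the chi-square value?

A dihybrid F₂ with independent assortment and complete dominance at both loci gives a 9:3:3:1 phenotypic ratio.
The 9:3:3:1 ratio has 16 parts, so with N = 2233 the expected counts are:
  purple smooth: 2233 × 9/16 = 1256.0625
  purple shrunken: 2233 × 3/16 = 418.6875
  yellow smooth: 2233 × 3/16 = 418.6875
  yellow shrunken: 2233 × 1/16 = 139.5625
Contribution of yellow shrunken: (121 − 139.5625)² / 139.5625 = 2.4689

2.469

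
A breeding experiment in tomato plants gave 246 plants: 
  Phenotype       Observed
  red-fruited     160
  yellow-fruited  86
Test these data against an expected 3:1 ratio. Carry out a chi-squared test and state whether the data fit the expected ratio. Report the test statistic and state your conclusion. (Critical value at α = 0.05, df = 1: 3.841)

13.014; not consistent

Expected counts for N = 246 under a 3:1 ratio (total parts = 4):
  red-fruited: 246 × 3/4 = 184.5
  yellow-fruited: 246 × 1/4 = 61.5
χ² = Σ (O − E)² / E
  red-fruited: (160 − 184.5)² / 184.5 = 3.2534
  yellow-fruited: (86 − 61.5)² / 61.5 = 9.7602
χ² = 3.2534 + 9.7602 = 13.0136 ≈ 13.014
Degrees of freedom = 2 − 1 = 1; critical value at α = 0.05 is 3.841.
Since 13.014 > 3.841, we reject the null hypothesis — the data do not fit the 3:1 ratio.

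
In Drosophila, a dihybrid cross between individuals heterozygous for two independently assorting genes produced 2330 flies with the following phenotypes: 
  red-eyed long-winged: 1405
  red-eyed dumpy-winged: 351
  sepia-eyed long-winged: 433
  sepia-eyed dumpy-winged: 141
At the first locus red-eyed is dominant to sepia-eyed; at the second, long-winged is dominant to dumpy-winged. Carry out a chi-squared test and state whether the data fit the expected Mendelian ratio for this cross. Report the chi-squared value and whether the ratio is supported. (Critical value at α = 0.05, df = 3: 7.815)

23.857; not consistent

A dihybrid F₂ with independent assortment and complete dominance at both loci gives a 9:3:3:1 phenotypic ratio.
Under the 9:3:3:1 hypothesis (Σ ratio = 16, N = 2330):
  red-eyed long-winged: 2330 × 9/16 = 1310.625
  red-eyed dumpy-winged: 2330 × 3/16 = 436.875
  sepia-eyed long-winged: 2330 × 3/16 = 436.875
  sepia-eyed dumpy-winged: 2330 × 1/16 = 145.625
χ² = Σ (O − E)² / E
  red-eyed long-winged: (1405 − 1310.625)² / 1310.625 = 6.7957
  red-eyed dumpy-winged: (351 − 436.875)² / 436.875 = 16.8802
  sepia-eyed long-winged: (433 − 436.875)² / 436.875 = 0.0344
  sepia-eyed dumpy-winged: (141 − 145.625)² / 145.625 = 0.1469
χ² = 6.7957 + 16.8802 + 0.0344 + 0.1469 = 23.8572 ≈ 23.857
Degrees of freedom = 4 − 1 = 3; critical value at α = 0.05 is 7.815.
Since 23.857 > 7.815, we reject the null hypothesis — the data do not fit the 9:3:3:1 ratio.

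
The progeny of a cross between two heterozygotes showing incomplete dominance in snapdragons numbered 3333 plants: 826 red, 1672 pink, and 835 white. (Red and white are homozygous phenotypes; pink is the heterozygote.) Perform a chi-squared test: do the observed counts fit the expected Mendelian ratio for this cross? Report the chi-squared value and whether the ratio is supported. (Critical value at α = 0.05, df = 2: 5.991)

0.085; consistent

With incomplete dominance, a heterozygote × heterozygote cross gives a 1:2:1 phenotypic ratio.
Expected counts for N = 3333 under a 1:2:1 ratio (total parts = 4):
  red: 3333 × 1/4 = 833.25
  pink: 3333 × 2/4 = 1666.5
  white: 3333 × 1/4 = 833.25
χ² = Σ (O − E)² / E
  red: (826 − 833.25)² / 833.25 = 0.0631
  pink: (1672 − 1666.5)² / 1666.5 = 0.0182
  white: (835 − 833.25)² / 833.25 = 0.0037
χ² = 0.0631 + 0.0182 + 0.0037 = 0.085
Degrees of freedom = 3 − 1 = 2; critical value at α = 0.05 is 5.991.
Since 0.085 < 5.991, we fail to reject the null hypothesis — the data are consistent with the 1:2:1 ratio.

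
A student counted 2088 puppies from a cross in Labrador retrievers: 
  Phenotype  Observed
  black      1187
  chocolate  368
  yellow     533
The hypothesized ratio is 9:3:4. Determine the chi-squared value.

1.775

Expected counts for N = 2088 under a 9:3:4 ratio (total parts = 16):
  black: 2088 × 9/16 = 1174.5
  chocolate: 2088 × 3/16 = 391.5
  yellow: 2088 × 4/16 = 522
χ² = Σ (O − E)² / E
  black: (1187 − 1174.5)² / 1174.5 = 0.1330
  chocolate: (368 − 391.5)² / 391.5 = 1.4106
  yellow: (533 − 522)² / 522 = 0.2318
χ² = 0.1330 + 1.4106 + 0.2318 = 1.7754 ≈ 1.775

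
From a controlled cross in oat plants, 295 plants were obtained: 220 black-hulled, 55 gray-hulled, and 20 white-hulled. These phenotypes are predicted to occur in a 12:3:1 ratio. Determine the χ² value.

Total ratio parts = 16. Expected numbers out of 295:
  black-hulled: 295 × 12/16 = 221.25
  gray-hulled: 295 × 3/16 = 55.3125
  white-hulled: 295 × 1/16 = 18.4375
χ² = Σ (O − E)² / E
  black-hulled: (220 − 221.25)² / 221.25 = 0.0071
  gray-hulled: (55 − 55.3125)² / 55.3125 = 0.0018
  white-hulled: (20 − 18.4375)² / 18.4375 = 0.1324
χ² = 0.0071 + 0.0018 + 0.1324 = 0.1413 ≈ 0.141

0.141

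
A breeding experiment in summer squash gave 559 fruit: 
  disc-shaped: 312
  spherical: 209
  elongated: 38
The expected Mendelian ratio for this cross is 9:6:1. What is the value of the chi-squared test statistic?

0.289

Under the 9:6:1 hypothesis (Σ ratio = 16, N = 559):
  disc-shaped: 559 × 9/16 = 314.4375
  spherical: 559 × 6/16 = 209.625
  elongated: 559 × 1/16 = 34.9375
χ² = Σ (O − E)² / E
  disc-shaped: (312 − 314.4375)² / 314.4375 = 0.0189
  spherical: (209 − 209.625)² / 209.625 = 0.0019
  elongated: (38 − 34.9375)² / 34.9375 = 0.2684
χ² = 0.0189 + 0.0019 + 0.2684 = 0.2892 ≈ 0.289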